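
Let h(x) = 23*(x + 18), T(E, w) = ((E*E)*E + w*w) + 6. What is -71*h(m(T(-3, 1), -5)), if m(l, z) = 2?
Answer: -32660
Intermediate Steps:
T(E, w) = 6 + E³ + w² (T(E, w) = (E²*E + w²) + 6 = (E³ + w²) + 6 = 6 + E³ + w²)
h(x) = 414 + 23*x (h(x) = 23*(18 + x) = 414 + 23*x)
-71*h(m(T(-3, 1), -5)) = -71*(414 + 23*2) = -71*(414 + 46) = -71*460 = -32660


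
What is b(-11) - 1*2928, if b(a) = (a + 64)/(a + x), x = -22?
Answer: -96677/33 ≈ -2929.6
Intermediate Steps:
b(a) = (64 + a)/(-22 + a) (b(a) = (a + 64)/(a - 22) = (64 + a)/(-22 + a))
b(-11) - 1*2928 = (64 - 11)/(-22 - 11) - 1*2928 = 53/(-33) - 2928 = -1/33*53 - 2928 = -53/33 - 2928 = -96677/33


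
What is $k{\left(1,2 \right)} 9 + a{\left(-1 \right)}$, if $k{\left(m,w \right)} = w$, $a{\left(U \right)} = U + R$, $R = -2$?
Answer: $15$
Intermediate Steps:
$a{\left(U \right)} = -2 + U$ ($a{\left(U \right)} = U - 2 = -2 + U$)
$k{\left(1,2 \right)} 9 + a{\left(-1 \right)} = 2 \cdot 9 - 3 = 18 - 3 = 15$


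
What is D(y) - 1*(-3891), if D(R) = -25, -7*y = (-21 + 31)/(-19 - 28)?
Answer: 3866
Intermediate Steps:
y = 10/329 (y = -(-21 + 31)/(7*(-19 - 28)) = -10/(7*(-47)) = -10*(-1)/(7*47) = -⅐*(-10/47) = 10/329 ≈ 0.030395)
D(y) - 1*(-3891) = -25 - 1*(-3891) = -25 + 3891 = 3866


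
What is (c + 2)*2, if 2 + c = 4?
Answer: 8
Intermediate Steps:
c = 2 (c = -2 + 4 = 2)
(c + 2)*2 = (2 + 2)*2 = 4*2 = 8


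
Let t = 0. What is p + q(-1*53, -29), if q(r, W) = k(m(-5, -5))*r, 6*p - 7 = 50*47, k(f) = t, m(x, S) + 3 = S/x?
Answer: 2357/6 ≈ 392.83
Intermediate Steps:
m(x, S) = -3 + S/x
k(f) = 0
p = 2357/6 (p = 7/6 + (50*47)/6 = 7/6 + (⅙)*2350 = 7/6 + 1175/3 = 2357/6 ≈ 392.83)
q(r, W) = 0 (q(r, W) = 0*r = 0)
p + q(-1*53, -29) = 2357/6 + 0 = 2357/6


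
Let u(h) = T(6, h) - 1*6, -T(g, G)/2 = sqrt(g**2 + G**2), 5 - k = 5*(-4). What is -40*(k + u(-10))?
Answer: -760 + 160*sqrt(34) ≈ 172.95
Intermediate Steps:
k = 25 (k = 5 - 5*(-4) = 5 - 1*(-20) = 5 + 20 = 25)
T(g, G) = -2*sqrt(G**2 + g**2) (T(g, G) = -2*sqrt(g**2 + G**2) = -2*sqrt(G**2 + g**2))
u(h) = -6 - 2*sqrt(36 + h**2) (u(h) = -2*sqrt(h**2 + 6**2) - 1*6 = -2*sqrt(h**2 + 36) - 6 = -2*sqrt(36 + h**2) - 6 = -6 - 2*sqrt(36 + h**2))
-40*(k + u(-10)) = -40*(25 + (-6 - 2*sqrt(36 + (-10)**2))) = -40*(25 + (-6 - 2*sqrt(36 + 100))) = -40*(25 + (-6 - 4*sqrt(34))) = -40*(19 - 4*sqrt(34)) = -760 + 160*sqrt(34)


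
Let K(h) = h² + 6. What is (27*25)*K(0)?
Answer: 4050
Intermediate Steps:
K(h) = 6 + h²
(27*25)*K(0) = (27*25)*(6 + 0²) = 675*(6 + 0) = 675*6 = 4050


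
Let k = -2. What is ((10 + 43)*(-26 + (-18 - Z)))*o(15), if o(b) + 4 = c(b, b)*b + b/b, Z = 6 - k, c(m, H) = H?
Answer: -611832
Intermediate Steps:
Z = 8 (Z = 6 - 1*(-2) = 6 + 2 = 8)
o(b) = -3 + b**2 (o(b) = -4 + (b*b + b/b) = -4 + (b**2 + 1) = -4 + (1 + b**2) = -3 + b**2)
((10 + 43)*(-26 + (-18 - Z)))*o(15) = ((10 + 43)*(-26 + (-18 - 1*8)))*(-3 + 15**2) = (53*(-26 + (-18 - 8)))*(-3 + 225) = (53*(-26 - 26))*222 = (53*(-52))*222 = -2756*222 = -611832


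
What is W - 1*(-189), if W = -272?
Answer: -83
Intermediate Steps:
W - 1*(-189) = -272 - 1*(-189) = -272 + 189 = -83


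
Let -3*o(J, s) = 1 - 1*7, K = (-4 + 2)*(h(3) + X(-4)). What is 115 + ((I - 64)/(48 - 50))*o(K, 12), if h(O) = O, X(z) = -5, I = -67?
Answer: 246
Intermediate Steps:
K = 4 (K = (-4 + 2)*(3 - 5) = -2*(-2) = 4)
o(J, s) = 2 (o(J, s) = -(1 - 1*7)/3 = -(1 - 7)/3 = -⅓*(-6) = 2)
115 + ((I - 64)/(48 - 50))*o(K, 12) = 115 + ((-67 - 64)/(48 - 50))*2 = 115 - 131/(-2)*2 = 115 - 131*(-½)*2 = 115 + (131/2)*2 = 115 + 131 = 246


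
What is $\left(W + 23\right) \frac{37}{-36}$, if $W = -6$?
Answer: $- \frac{629}{36} \approx -17.472$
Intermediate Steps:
$\left(W + 23\right) \frac{37}{-36} = \left(-6 + 23\right) \frac{37}{-36} = 17 \cdot 37 \left(- \frac{1}{36}\right) = 17 \left(- \frac{37}{36}\right) = - \frac{629}{36}$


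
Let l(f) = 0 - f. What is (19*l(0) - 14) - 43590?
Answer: -43604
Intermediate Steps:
l(f) = -f
(19*l(0) - 14) - 43590 = (19*(-1*0) - 14) - 43590 = (19*0 - 14) - 43590 = (0 - 14) - 43590 = -14 - 43590 = -43604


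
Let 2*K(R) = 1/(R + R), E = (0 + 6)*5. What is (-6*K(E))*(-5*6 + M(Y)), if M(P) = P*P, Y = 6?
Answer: -3/10 ≈ -0.30000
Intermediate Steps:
E = 30 (E = 6*5 = 30)
M(P) = P**2
K(R) = 1/(4*R) (K(R) = 1/(2*(R + R)) = 1/(2*((2*R))) = (1/(2*R))/2 = 1/(4*R))
(-6*K(E))*(-5*6 + M(Y)) = (-3/(2*30))*(-5*6 + 6**2) = (-3/(2*30))*(-30 + 36) = -6*1/120*6 = -1/20*6 = -3/10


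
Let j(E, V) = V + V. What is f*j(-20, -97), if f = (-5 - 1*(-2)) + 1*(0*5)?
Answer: 582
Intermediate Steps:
j(E, V) = 2*V
f = -3 (f = (-5 + 2) + 1*0 = -3 + 0 = -3)
f*j(-20, -97) = -6*(-97) = -3*(-194) = 582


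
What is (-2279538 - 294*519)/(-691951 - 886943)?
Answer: 405354/263149 ≈ 1.5404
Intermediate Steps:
(-2279538 - 294*519)/(-691951 - 886943) = (-2279538 - 152586)/(-1578894) = -2432124*(-1/1578894) = 405354/263149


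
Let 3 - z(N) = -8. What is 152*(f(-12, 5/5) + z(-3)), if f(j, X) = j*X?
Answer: -152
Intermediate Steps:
z(N) = 11 (z(N) = 3 - 1*(-8) = 3 + 8 = 11)
f(j, X) = X*j
152*(f(-12, 5/5) + z(-3)) = 152*((5/5)*(-12) + 11) = 152*((5*(1/5))*(-12) + 11) = 152*(1*(-12) + 11) = 152*(-12 + 11) = 152*(-1) = -152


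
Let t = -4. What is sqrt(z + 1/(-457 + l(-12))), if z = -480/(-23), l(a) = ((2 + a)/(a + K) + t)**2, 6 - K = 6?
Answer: 2*sqrt(714543366309)/370093 ≈ 4.5681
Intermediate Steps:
K = 0 (K = 6 - 1*6 = 6 - 6 = 0)
l(a) = (-4 + (2 + a)/a)**2 (l(a) = ((2 + a)/(a + 0) - 4)**2 = ((2 + a)/a - 4)**2 = (-4 + (2 + a)/a)**2)
z = 480/23 (z = -480*(-1/23) = 480/23 ≈ 20.870)
sqrt(z + 1/(-457 + l(-12))) = sqrt(480/23 + 1/(-457 + (2 - 3*(-12))**2/(-12)**2)) = sqrt(480/23 + 1/(-457 + (2 + 36)**2/144)) = sqrt(480/23 + 1/(-457 + (1/144)*38**2)) = sqrt(480/23 + 1/(-457 + (1/144)*1444)) = sqrt(480/23 + 1/(-457 + 361/36)) = sqrt(480/23 + 1/(-16091/36)) = sqrt(480/23 - 36/16091) = sqrt(7722852/370093) = 2*sqrt(714543366309)/370093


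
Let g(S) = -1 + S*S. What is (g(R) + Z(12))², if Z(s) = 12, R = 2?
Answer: 225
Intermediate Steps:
g(S) = -1 + S²
(g(R) + Z(12))² = ((-1 + 2²) + 12)² = ((-1 + 4) + 12)² = (3 + 12)² = 15² = 225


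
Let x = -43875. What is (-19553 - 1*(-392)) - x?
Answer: 24714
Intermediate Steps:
(-19553 - 1*(-392)) - x = (-19553 - 1*(-392)) - 1*(-43875) = (-19553 + 392) + 43875 = -19161 + 43875 = 24714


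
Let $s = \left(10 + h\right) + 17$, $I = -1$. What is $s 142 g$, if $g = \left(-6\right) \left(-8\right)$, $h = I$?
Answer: $177216$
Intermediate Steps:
$h = -1$
$s = 26$ ($s = \left(10 - 1\right) + 17 = 9 + 17 = 26$)
$g = 48$
$s 142 g = 26 \cdot 142 \cdot 48 = 3692 \cdot 48 = 177216$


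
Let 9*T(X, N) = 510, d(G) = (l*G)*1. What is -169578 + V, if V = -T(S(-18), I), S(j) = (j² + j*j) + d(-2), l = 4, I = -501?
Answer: -508904/3 ≈ -1.6963e+5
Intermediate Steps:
d(G) = 4*G (d(G) = (4*G)*1 = 4*G)
S(j) = -8 + 2*j² (S(j) = (j² + j*j) + 4*(-2) = (j² + j²) - 8 = 2*j² - 8 = -8 + 2*j²)
T(X, N) = 170/3 (T(X, N) = (⅑)*510 = 170/3)
V = -170/3 (V = -1*170/3 = -170/3 ≈ -56.667)
-169578 + V = -169578 - 170/3 = -508904/3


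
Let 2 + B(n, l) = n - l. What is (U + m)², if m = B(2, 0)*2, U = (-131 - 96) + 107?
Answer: 14400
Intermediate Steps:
B(n, l) = -2 + n - l (B(n, l) = -2 + (n - l) = -2 + n - l)
U = -120 (U = -227 + 107 = -120)
m = 0 (m = (-2 + 2 - 1*0)*2 = (-2 + 2 + 0)*2 = 0*2 = 0)
(U + m)² = (-120 + 0)² = (-120)² = 14400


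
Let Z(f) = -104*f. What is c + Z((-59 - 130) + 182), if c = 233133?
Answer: 233861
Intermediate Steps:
c + Z((-59 - 130) + 182) = 233133 - 104*((-59 - 130) + 182) = 233133 - 104*(-189 + 182) = 233133 - 104*(-7) = 233133 + 728 = 233861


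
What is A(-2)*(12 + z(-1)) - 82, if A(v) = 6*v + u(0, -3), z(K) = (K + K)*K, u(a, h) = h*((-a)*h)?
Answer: -250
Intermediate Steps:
u(a, h) = -a*h**2 (u(a, h) = h*(-a*h) = -a*h**2)
z(K) = 2*K**2 (z(K) = (2*K)*K = 2*K**2)
A(v) = 6*v (A(v) = 6*v - 1*0*(-3)**2 = 6*v - 1*0*9 = 6*v + 0 = 6*v)
A(-2)*(12 + z(-1)) - 82 = (6*(-2))*(12 + 2*(-1)**2) - 82 = -12*(12 + 2*1) - 82 = -12*(12 + 2) - 82 = -12*14 - 82 = -168 - 82 = -250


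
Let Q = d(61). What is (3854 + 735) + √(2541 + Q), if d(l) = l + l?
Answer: 4589 + √2663 ≈ 4640.6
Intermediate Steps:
d(l) = 2*l
Q = 122 (Q = 2*61 = 122)
(3854 + 735) + √(2541 + Q) = (3854 + 735) + √(2541 + 122) = 4589 + √2663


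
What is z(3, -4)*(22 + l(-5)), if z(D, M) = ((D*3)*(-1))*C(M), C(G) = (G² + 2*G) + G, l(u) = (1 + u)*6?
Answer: 72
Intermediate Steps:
l(u) = 6 + 6*u
C(G) = G² + 3*G
z(D, M) = -3*D*M*(3 + M) (z(D, M) = ((D*3)*(-1))*(M*(3 + M)) = ((3*D)*(-1))*(M*(3 + M)) = (-3*D)*(M*(3 + M)) = -3*D*M*(3 + M))
z(3, -4)*(22 + l(-5)) = (-3*3*(-4)*(3 - 4))*(22 + (6 + 6*(-5))) = (-3*3*(-4)*(-1))*(22 + (6 - 30)) = -36*(22 - 24) = -36*(-2) = 72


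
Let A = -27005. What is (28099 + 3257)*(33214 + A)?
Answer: 194689404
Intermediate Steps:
(28099 + 3257)*(33214 + A) = (28099 + 3257)*(33214 - 27005) = 31356*6209 = 194689404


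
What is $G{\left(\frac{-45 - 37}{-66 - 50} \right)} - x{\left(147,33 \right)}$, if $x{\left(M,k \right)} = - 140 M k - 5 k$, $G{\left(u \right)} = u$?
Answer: $\frac{39399731}{58} \approx 6.7931 \cdot 10^{5}$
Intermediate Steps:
$x{\left(M,k \right)} = - 5 k - 140 M k$ ($x{\left(M,k \right)} = - 140 M k - 5 k = - 5 k - 140 M k$)
$G{\left(\frac{-45 - 37}{-66 - 50} \right)} - x{\left(147,33 \right)} = \frac{-45 - 37}{-66 - 50} - \left(-5\right) 33 \left(1 + 28 \cdot 147\right) = - \frac{82}{-116} - \left(-5\right) 33 \left(1 + 4116\right) = \left(-82\right) \left(- \frac{1}{116}\right) - \left(-5\right) 33 \cdot 4117 = \frac{41}{58} - -679305 = \frac{41}{58} + 679305 = \frac{39399731}{58}$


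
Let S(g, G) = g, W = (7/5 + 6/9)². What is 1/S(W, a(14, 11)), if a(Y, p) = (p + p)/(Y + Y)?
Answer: 225/961 ≈ 0.23413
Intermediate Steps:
a(Y, p) = p/Y (a(Y, p) = (2*p)/((2*Y)) = (2*p)*(1/(2*Y)) = p/Y)
W = 961/225 (W = (7*(⅕) + 6*(⅑))² = (7/5 + ⅔)² = (31/15)² = 961/225 ≈ 4.2711)
1/S(W, a(14, 11)) = 1/(961/225) = 225/961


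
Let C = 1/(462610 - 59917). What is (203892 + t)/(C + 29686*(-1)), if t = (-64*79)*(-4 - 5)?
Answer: -100430023428/11954344397 ≈ -8.4011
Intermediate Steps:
t = 45504 (t = -5056*(-9) = 45504)
C = 1/402693 ≈ 2.4833e-6
(203892 + t)/(C + 29686*(-1)) = (203892 + 45504)/(1/402693 + 29686*(-1)) = 249396/(1/402693 - 29686) = 249396/(-11954344397/402693) = 249396*(-402693/11954344397) = -100430023428/11954344397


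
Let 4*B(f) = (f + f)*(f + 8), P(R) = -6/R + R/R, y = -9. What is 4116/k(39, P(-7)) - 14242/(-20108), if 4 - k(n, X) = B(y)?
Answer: -82757407/10054 ≈ -8231.3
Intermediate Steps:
P(R) = 1 - 6/R (P(R) = -6/R + 1 = 1 - 6/R)
B(f) = f*(8 + f)/2 (B(f) = ((f + f)*(f + 8))/4 = ((2*f)*(8 + f))/4 = (2*f*(8 + f))/4 = f*(8 + f)/2)
k(n, X) = -½ (k(n, X) = 4 - (-9)*(8 - 9)/2 = 4 - (-9)*(-1)/2 = 4 - 1*9/2 = 4 - 9/2 = -½)
4116/k(39, P(-7)) - 14242/(-20108) = 4116/(-½) - 14242/(-20108) = 4116*(-2) - 14242*(-1/20108) = -8232 + 7121/10054 = -82757407/10054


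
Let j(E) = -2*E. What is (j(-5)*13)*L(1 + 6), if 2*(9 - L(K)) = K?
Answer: 715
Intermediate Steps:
L(K) = 9 - K/2
(j(-5)*13)*L(1 + 6) = (-2*(-5)*13)*(9 - (1 + 6)/2) = (10*13)*(9 - ½*7) = 130*(9 - 7/2) = 130*(11/2) = 715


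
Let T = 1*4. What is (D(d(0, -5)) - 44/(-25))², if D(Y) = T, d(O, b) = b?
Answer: 20736/625 ≈ 33.178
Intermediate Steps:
T = 4
D(Y) = 4
(D(d(0, -5)) - 44/(-25))² = (4 - 44/(-25))² = (4 - 44*(-1/25))² = (4 + 44/25)² = (144/25)² = 20736/625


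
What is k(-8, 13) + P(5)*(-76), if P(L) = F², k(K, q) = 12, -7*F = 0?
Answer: 12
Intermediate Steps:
F = 0 (F = -⅐*0 = 0)
P(L) = 0 (P(L) = 0² = 0)
k(-8, 13) + P(5)*(-76) = 12 + 0*(-76) = 12 + 0 = 12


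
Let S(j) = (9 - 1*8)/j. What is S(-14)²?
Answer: 1/196 ≈ 0.0051020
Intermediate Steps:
S(j) = 1/j (S(j) = (9 - 8)/j = 1/j)
S(-14)² = (1/(-14))² = (-1/14)² = 1/196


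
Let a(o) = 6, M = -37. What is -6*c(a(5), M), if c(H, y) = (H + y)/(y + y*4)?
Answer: -186/185 ≈ -1.0054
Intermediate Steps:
c(H, y) = (H + y)/(5*y) (c(H, y) = (H + y)/(y + 4*y) = (H + y)/((5*y)) = (H + y)*(1/(5*y)) = (H + y)/(5*y))
-6*c(a(5), M) = -6*(6 - 37)/(5*(-37)) = -6*(-1)*(-31)/(5*37) = -6*31/185 = -186/185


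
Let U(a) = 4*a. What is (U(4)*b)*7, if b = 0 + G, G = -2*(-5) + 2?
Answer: 1344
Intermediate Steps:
G = 12 (G = 10 + 2 = 12)
b = 12 (b = 0 + 12 = 12)
(U(4)*b)*7 = ((4*4)*12)*7 = (16*12)*7 = 192*7 = 1344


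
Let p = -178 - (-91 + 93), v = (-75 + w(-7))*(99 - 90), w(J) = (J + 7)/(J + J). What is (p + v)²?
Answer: 731025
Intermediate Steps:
w(J) = (7 + J)/(2*J) (w(J) = (7 + J)/((2*J)) = (7 + J)*(1/(2*J)) = (7 + J)/(2*J))
v = -675 (v = (-75 + (½)*(7 - 7)/(-7))*(99 - 90) = (-75 + (½)*(-⅐)*0)*9 = (-75 + 0)*9 = -75*9 = -675)
p = -180 (p = -178 - 1*2 = -178 - 2 = -180)
(p + v)² = (-180 - 675)² = (-855)² = 731025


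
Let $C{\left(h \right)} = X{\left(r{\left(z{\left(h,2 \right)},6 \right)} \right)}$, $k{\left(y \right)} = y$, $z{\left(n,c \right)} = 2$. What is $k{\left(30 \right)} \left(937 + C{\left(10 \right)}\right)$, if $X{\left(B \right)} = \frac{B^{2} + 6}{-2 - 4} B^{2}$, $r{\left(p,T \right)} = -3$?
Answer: $27435$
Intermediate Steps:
$X{\left(B \right)} = B^{2} \left(-1 - \frac{B^{2}}{6}\right)$ ($X{\left(B \right)} = \frac{6 + B^{2}}{-6} B^{2} = \left(6 + B^{2}\right) \left(- \frac{1}{6}\right) B^{2} = \left(-1 - \frac{B^{2}}{6}\right) B^{2} = B^{2} \left(-1 - \frac{B^{2}}{6}\right)$)
$C{\left(h \right)} = - \frac{45}{2}$ ($C{\left(h \right)} = - \left(-3\right)^{2} - \frac{\left(-3\right)^{4}}{6} = \left(-1\right) 9 - \frac{27}{2} = -9 - \frac{27}{2} = - \frac{45}{2}$)
$k{\left(30 \right)} \left(937 + C{\left(10 \right)}\right) = 30 \left(937 - \frac{45}{2}\right) = 30 \cdot \frac{1829}{2} = 27435$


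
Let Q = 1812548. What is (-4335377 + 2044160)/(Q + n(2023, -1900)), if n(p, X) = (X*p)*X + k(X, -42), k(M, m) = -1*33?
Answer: -763739/2434947505 ≈ -0.00031366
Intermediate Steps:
k(M, m) = -33
n(p, X) = -33 + p*X² (n(p, X) = (X*p)*X - 33 = p*X² - 33 = -33 + p*X²)
(-4335377 + 2044160)/(Q + n(2023, -1900)) = (-4335377 + 2044160)/(1812548 + (-33 + 2023*(-1900)²)) = -2291217/(1812548 + (-33 + 2023*3610000)) = -2291217/(1812548 + (-33 + 7303030000)) = -2291217/(1812548 + 7303029967) = -2291217/7304842515 = -2291217*1/7304842515 = -763739/2434947505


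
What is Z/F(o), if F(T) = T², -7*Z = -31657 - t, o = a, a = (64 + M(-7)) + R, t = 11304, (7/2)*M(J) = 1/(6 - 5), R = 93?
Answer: 300727/1212201 ≈ 0.24808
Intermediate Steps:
M(J) = 2/7 (M(J) = 2/(7*(6 - 5)) = (2/7)/1 = (2/7)*1 = 2/7)
a = 1101/7 (a = (64 + 2/7) + 93 = 450/7 + 93 = 1101/7 ≈ 157.29)
o = 1101/7 ≈ 157.29
Z = 42961/7 (Z = -(-31657 - 1*11304)/7 = -(-31657 - 11304)/7 = -⅐*(-42961) = 42961/7 ≈ 6137.3)
Z/F(o) = 42961/(7*((1101/7)²)) = 42961/(7*(1212201/49)) = (42961/7)*(49/1212201) = 300727/1212201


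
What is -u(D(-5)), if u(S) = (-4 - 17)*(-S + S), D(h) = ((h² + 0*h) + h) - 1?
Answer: 0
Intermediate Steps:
D(h) = -1 + h + h² (D(h) = ((h² + 0) + h) - 1 = (h² + h) - 1 = (h + h²) - 1 = -1 + h + h²)
u(S) = 0 (u(S) = -21*0 = 0)
-u(D(-5)) = -1*0 = 0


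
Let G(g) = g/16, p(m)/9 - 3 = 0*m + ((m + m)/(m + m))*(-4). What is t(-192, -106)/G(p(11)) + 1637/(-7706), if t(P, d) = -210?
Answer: 8625809/23118 ≈ 373.12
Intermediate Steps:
p(m) = -9 (p(m) = 27 + 9*(0*m + ((m + m)/(m + m))*(-4)) = 27 + 9*(0 + ((2*m)/((2*m)))*(-4)) = 27 + 9*(0 + ((2*m)*(1/(2*m)))*(-4)) = 27 + 9*(0 + 1*(-4)) = 27 + 9*(0 - 4) = 27 + 9*(-4) = 27 - 36 = -9)
G(g) = g/16 (G(g) = g*(1/16) = g/16)
t(-192, -106)/G(p(11)) + 1637/(-7706) = -210/((1/16)*(-9)) + 1637/(-7706) = -210/(-9/16) + 1637*(-1/7706) = -210*(-16/9) - 1637/7706 = 1120/3 - 1637/7706 = 8625809/23118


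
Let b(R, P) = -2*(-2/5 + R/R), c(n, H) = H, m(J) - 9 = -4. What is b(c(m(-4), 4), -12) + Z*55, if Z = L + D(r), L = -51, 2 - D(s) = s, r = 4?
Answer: -14581/5 ≈ -2916.2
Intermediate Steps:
m(J) = 5 (m(J) = 9 - 4 = 5)
D(s) = 2 - s
Z = -53 (Z = -51 + (2 - 1*4) = -51 + (2 - 4) = -51 - 2 = -53)
b(R, P) = -6/5 (b(R, P) = -2*(-2*1/5 + 1) = -2*(-2/5 + 1) = -2*3/5 = -6/5)
b(c(m(-4), 4), -12) + Z*55 = -6/5 - 53*55 = -6/5 - 2915 = -14581/5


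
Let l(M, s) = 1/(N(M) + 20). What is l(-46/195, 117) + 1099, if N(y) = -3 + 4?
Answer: 23080/21 ≈ 1099.0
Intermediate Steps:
N(y) = 1
l(M, s) = 1/21 (l(M, s) = 1/(1 + 20) = 1/21)
l(-46/195, 117) + 1099 = 1/21 + 1099 = 23080/21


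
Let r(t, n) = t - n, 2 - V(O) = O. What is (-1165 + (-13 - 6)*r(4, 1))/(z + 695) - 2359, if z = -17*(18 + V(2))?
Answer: -918873/389 ≈ -2362.1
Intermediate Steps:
V(O) = 2 - O
z = -306 (z = -17*(18 + (2 - 1*2)) = -17*(18 + (2 - 2)) = -17*(18 + 0) = -17*18 = -306)
(-1165 + (-13 - 6)*r(4, 1))/(z + 695) - 2359 = (-1165 + (-13 - 6)*(4 - 1*1))/(-306 + 695) - 2359 = (-1165 - 19*(4 - 1))/389 - 2359 = (-1165 - 19*3)*(1/389) - 2359 = (-1165 - 57)*(1/389) - 2359 = -1222*1/389 - 2359 = -1222/389 - 2359 = -918873/389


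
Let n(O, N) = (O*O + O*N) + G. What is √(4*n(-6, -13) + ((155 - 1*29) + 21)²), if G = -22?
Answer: √21977 ≈ 148.25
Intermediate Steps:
n(O, N) = -22 + O² + N*O (n(O, N) = (O*O + O*N) - 22 = (O² + N*O) - 22 = -22 + O² + N*O)
√(4*n(-6, -13) + ((155 - 1*29) + 21)²) = √(4*(-22 + (-6)² - 13*(-6)) + ((155 - 1*29) + 21)²) = √(4*(-22 + 36 + 78) + ((155 - 29) + 21)²) = √(4*92 + (126 + 21)²) = √(368 + 147²) = √(368 + 21609) = √21977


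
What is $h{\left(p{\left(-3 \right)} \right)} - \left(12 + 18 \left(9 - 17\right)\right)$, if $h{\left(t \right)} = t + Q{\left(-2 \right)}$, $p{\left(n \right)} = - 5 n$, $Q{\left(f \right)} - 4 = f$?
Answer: $149$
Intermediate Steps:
$Q{\left(f \right)} = 4 + f$
$h{\left(t \right)} = 2 + t$ ($h{\left(t \right)} = t + \left(4 - 2\right) = t + 2 = 2 + t$)
$h{\left(p{\left(-3 \right)} \right)} - \left(12 + 18 \left(9 - 17\right)\right) = \left(2 - -15\right) - \left(12 + 18 \left(9 - 17\right)\right) = \left(2 + 15\right) - \left(12 + 18 \left(9 - 17\right)\right) = 17 - -132 = 17 + \left(144 - 12\right) = 17 + 132 = 149$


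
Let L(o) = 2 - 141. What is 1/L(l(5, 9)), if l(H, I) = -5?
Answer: -1/139 ≈ -0.0071942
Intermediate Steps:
L(o) = -139
1/L(l(5, 9)) = 1/(-139) = -1/139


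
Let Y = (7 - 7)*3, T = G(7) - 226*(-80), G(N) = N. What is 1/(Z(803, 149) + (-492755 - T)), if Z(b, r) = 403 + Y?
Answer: -1/510439 ≈ -1.9591e-6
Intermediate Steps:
T = 18087 (T = 7 - 226*(-80) = 7 + 18080 = 18087)
Y = 0 (Y = 0*3 = 0)
Z(b, r) = 403 (Z(b, r) = 403 + 0 = 403)
1/(Z(803, 149) + (-492755 - T)) = 1/(403 + (-492755 - 1*18087)) = 1/(403 + (-492755 - 18087)) = 1/(403 - 510842) = 1/(-510439) = -1/510439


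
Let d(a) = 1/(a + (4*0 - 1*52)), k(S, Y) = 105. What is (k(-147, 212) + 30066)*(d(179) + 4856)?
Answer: 18606847923/127 ≈ 1.4651e+8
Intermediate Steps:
d(a) = 1/(-52 + a) (d(a) = 1/(a + (0 - 52)) = 1/(a - 52) = 1/(-52 + a))
(k(-147, 212) + 30066)*(d(179) + 4856) = (105 + 30066)*(1/(-52 + 179) + 4856) = 30171*(1/127 + 4856) = 30171*(616713/127) = 18606847923/127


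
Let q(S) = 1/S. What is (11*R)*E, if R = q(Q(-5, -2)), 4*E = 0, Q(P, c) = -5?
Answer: 0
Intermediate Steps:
q(S) = 1/S
E = 0 (E = (¼)*0 = 0)
R = -⅕ (R = 1/(-5) = -⅕ ≈ -0.20000)
(11*R)*E = (11*(-⅕))*0 = -11/5*0 = 0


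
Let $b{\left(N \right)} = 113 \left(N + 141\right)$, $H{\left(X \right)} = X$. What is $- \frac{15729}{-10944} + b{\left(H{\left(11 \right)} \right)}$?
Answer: $\frac{62663291}{3648} \approx 17177.0$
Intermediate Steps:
$b{\left(N \right)} = 15933 + 113 N$ ($b{\left(N \right)} = 113 \left(141 + N\right) = 15933 + 113 N$)
$- \frac{15729}{-10944} + b{\left(H{\left(11 \right)} \right)} = - \frac{15729}{-10944} + \left(15933 + 113 \cdot 11\right) = \left(-15729\right) \left(- \frac{1}{10944}\right) + \left(15933 + 1243\right) = \frac{5243}{3648} + 17176 = \frac{62663291}{3648}$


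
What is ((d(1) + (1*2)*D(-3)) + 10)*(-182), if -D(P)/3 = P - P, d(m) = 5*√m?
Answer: -2730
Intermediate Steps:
D(P) = 0 (D(P) = -3*(P - P) = -3*0 = 0)
((d(1) + (1*2)*D(-3)) + 10)*(-182) = ((5*√1 + (1*2)*0) + 10)*(-182) = ((5*1 + 2*0) + 10)*(-182) = ((5 + 0) + 10)*(-182) = (5 + 10)*(-182) = 15*(-182) = -2730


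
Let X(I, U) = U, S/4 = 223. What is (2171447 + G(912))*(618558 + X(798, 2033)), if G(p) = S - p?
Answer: 1347568053357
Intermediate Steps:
S = 892 (S = 4*223 = 892)
G(p) = 892 - p
(2171447 + G(912))*(618558 + X(798, 2033)) = (2171447 + (892 - 1*912))*(618558 + 2033) = (2171447 + (892 - 912))*620591 = (2171447 - 20)*620591 = 2171427*620591 = 1347568053357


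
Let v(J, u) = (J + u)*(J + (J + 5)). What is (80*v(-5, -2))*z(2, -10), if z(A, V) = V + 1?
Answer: -25200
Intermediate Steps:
v(J, u) = (5 + 2*J)*(J + u) (v(J, u) = (J + u)*(J + (5 + J)) = (J + u)*(5 + 2*J) = (5 + 2*J)*(J + u))
z(A, V) = 1 + V
(80*v(-5, -2))*z(2, -10) = (80*(2*(-5)**2 + 5*(-5) + 5*(-2) + 2*(-5)*(-2)))*(1 - 10) = (80*(2*25 - 25 - 10 + 20))*(-9) = (80*(50 - 25 - 10 + 20))*(-9) = (80*35)*(-9) = 2800*(-9) = -25200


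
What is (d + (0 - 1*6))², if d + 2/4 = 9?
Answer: 25/4 ≈ 6.2500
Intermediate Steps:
d = 17/2 (d = -½ + 9 = 17/2 ≈ 8.5000)
(d + (0 - 1*6))² = (17/2 + (0 - 1*6))² = (17/2 + (0 - 6))² = (17/2 - 6)² = (5/2)² = 25/4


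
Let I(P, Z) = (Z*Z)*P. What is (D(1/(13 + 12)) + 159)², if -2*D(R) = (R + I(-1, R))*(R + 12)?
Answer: 6154185062169/244140625 ≈ 25208.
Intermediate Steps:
I(P, Z) = P*Z² (I(P, Z) = Z²*P = P*Z²)
D(R) = -(12 + R)*(R - R²)/2 (D(R) = -(R - R²)*(R + 12)/2 = -(R - R²)*(12 + R)/2 = -(12 + R)*(R - R²)/2)
(D(1/(13 + 12)) + 159)² = ((-12 + (1/(13 + 12))² + 11/(13 + 12))/(2*(13 + 12)) + 159)² = ((½)*(-12 + (1/25)² + 11/25)/25 + 159)² = ((½)*(1/25)*(-12 + (1/25)² + 11*(1/25)) + 159)² = ((½)*(1/25)*(-12 + 1/625 + 11/25) + 159)² = ((½)*(1/25)*(-7224/625) + 159)² = (-3612/15625 + 159)² = (2480763/15625)² = 6154185062169/244140625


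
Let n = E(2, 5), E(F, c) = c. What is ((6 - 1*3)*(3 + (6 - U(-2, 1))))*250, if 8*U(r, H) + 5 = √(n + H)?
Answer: 28875/4 - 375*√6/4 ≈ 6989.1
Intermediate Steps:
n = 5
U(r, H) = -5/8 + √(5 + H)/8
((6 - 1*3)*(3 + (6 - U(-2, 1))))*250 = ((6 - 1*3)*(3 + (6 - (-5/8 + √(5 + 1)/8))))*250 = ((6 - 3)*(3 + (6 - (-5/8 + √6/8))))*250 = (3*(3 + (6 + (5/8 - √6/8))))*250 = (3*(3 + (53/8 - √6/8)))*250 = (3*(77/8 - √6/8))*250 = (231/8 - 3*√6/8)*250 = 28875/4 - 375*√6/4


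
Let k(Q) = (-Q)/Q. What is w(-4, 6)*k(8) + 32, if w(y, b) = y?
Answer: 36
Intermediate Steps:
k(Q) = -1
w(-4, 6)*k(8) + 32 = -4*(-1) + 32 = 4 + 32 = 36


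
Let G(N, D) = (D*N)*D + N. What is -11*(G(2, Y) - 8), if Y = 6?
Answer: -726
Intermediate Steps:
G(N, D) = N + N*D² (G(N, D) = N*D² + N = N + N*D²)
-11*(G(2, Y) - 8) = -11*(2*(1 + 6²) - 8) = -11*(2*(1 + 36) - 8) = -11*(2*37 - 8) = -11*(74 - 8) = -11*66 = -726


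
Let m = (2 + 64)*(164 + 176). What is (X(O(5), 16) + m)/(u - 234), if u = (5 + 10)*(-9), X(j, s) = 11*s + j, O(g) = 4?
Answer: -7540/123 ≈ -61.301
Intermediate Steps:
X(j, s) = j + 11*s
m = 22440 (m = 66*340 = 22440)
u = -135 (u = 15*(-9) = -135)
(X(O(5), 16) + m)/(u - 234) = ((4 + 11*16) + 22440)/(-135 - 234) = ((4 + 176) + 22440)/(-369) = (180 + 22440)*(-1/369) = 22620*(-1/369) = -7540/123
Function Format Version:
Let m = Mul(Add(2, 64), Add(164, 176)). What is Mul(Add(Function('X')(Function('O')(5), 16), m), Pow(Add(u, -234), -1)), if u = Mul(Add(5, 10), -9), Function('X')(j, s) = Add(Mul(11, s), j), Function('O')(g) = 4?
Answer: Rational(-7540, 123) ≈ -61.301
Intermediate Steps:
Function('X')(j, s) = Add(j, Mul(11, s))
m = 22440 (m = Mul(66, 340) = 22440)
u = -135 (u = Mul(15, -9) = -135)
Mul(Add(Function('X')(Function('O')(5), 16), m), Pow(Add(u, -234), -1)) = Mul(Add(Add(4, Mul(11, 16)), 22440), Pow(Add(-135, -234), -1)) = Mul(Add(Add(4, 176), 22440), Pow(-369, -1)) = Mul(Add(180, 22440), Rational(-1, 369)) = Mul(22620, Rational(-1, 369)) = Rational(-7540, 123)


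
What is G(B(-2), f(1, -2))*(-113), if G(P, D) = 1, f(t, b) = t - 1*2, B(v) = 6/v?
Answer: -113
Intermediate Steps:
f(t, b) = -2 + t (f(t, b) = t - 2 = -2 + t)
G(B(-2), f(1, -2))*(-113) = 1*(-113) = -113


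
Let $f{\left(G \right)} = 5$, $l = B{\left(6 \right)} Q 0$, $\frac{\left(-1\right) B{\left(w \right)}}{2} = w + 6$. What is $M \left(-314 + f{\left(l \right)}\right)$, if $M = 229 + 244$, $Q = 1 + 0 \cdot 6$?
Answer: $-146157$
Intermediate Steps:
$B{\left(w \right)} = -12 - 2 w$ ($B{\left(w \right)} = - 2 \left(w + 6\right) = - 2 \left(6 + w\right) = -12 - 2 w$)
$Q = 1$ ($Q = 1 + 0 = 1$)
$l = 0$ ($l = \left(-12 - 12\right) 1 \cdot 0 = \left(-24\right) 1 \cdot 0 = \left(-24\right) 0 = 0$)
$M = 473$
$M \left(-314 + f{\left(l \right)}\right) = 473 \left(-314 + 5\right) = 473 \left(-309\right) = -146157$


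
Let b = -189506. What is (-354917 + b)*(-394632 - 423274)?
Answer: 445286838238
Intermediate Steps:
(-354917 + b)*(-394632 - 423274) = (-354917 - 189506)*(-394632 - 423274) = -544423*(-817906) = 445286838238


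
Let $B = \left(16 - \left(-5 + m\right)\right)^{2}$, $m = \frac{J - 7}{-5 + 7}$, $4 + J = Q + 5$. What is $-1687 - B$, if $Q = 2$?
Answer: $-2216$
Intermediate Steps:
$J = 3$ ($J = -4 + \left(2 + 5\right) = -4 + 7 = 3$)
$m = -2$ ($m = \frac{3 - 7}{-5 + 7} = - \frac{4}{2} = \left(-4\right) \frac{1}{2} = -2$)
$B = 529$ ($B = \left(16 + \left(5 - -2\right)\right)^{2} = \left(16 + \left(5 + 2\right)\right)^{2} = \left(16 + 7\right)^{2} = 23^{2} = 529$)
$-1687 - B = -1687 - 529 = -2216$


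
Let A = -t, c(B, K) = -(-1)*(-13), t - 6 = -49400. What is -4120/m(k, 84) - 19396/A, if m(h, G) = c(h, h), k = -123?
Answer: 101625566/321061 ≈ 316.53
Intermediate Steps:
t = -49394 (t = 6 - 49400 = -49394)
c(B, K) = -13 (c(B, K) = -1*13 = -13)
m(h, G) = -13
A = 49394 (A = -1*(-49394) = 49394)
-4120/m(k, 84) - 19396/A = -4120/(-13) - 19396/49394 = -4120*(-1/13) - 19396*1/49394 = 4120/13 - 9698/24697 = 101625566/321061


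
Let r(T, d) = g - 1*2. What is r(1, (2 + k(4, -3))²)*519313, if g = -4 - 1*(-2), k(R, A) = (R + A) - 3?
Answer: -2077252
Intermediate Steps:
k(R, A) = -3 + A + R (k(R, A) = (A + R) - 3 = -3 + A + R)
g = -2 (g = -4 + 2 = -2)
r(T, d) = -4 (r(T, d) = -2 - 1*2 = -2 - 2 = -4)
r(1, (2 + k(4, -3))²)*519313 = -4*519313 = -2077252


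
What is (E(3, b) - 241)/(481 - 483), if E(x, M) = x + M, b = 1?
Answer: 237/2 ≈ 118.50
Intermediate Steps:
E(x, M) = M + x
(E(3, b) - 241)/(481 - 483) = ((1 + 3) - 241)/(481 - 483) = (4 - 241)/(-2) = -237*(-½) = 237/2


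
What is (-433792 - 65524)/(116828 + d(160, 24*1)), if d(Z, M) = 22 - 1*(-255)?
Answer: -499316/117105 ≈ -4.2638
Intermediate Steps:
d(Z, M) = 277 (d(Z, M) = 22 + 255 = 277)
(-433792 - 65524)/(116828 + d(160, 24*1)) = (-433792 - 65524)/(116828 + 277) = -499316/117105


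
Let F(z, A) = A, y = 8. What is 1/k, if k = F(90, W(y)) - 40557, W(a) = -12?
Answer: -1/40569 ≈ -2.4649e-5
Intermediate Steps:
k = -40569 (k = -12 - 40557 = -40569)
1/k = 1/(-40569) = -1/40569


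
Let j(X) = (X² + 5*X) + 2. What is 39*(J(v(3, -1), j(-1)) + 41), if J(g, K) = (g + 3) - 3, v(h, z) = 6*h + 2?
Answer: 2379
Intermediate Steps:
j(X) = 2 + X² + 5*X
v(h, z) = 2 + 6*h
J(g, K) = g (J(g, K) = (3 + g) - 3 = g)
39*(J(v(3, -1), j(-1)) + 41) = 39*((2 + 6*3) + 41) = 39*((2 + 18) + 41) = 39*(20 + 41) = 39*61 = 2379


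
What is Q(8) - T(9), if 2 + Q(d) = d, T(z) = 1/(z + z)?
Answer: 107/18 ≈ 5.9444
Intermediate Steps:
T(z) = 1/(2*z)
Q(d) = -2 + d
Q(8) - T(9) = (-2 + 8) - 1/(2*9) = 6 - 1/(2*9) = 6 - 1*1/18 = 6 - 1/18 = 107/18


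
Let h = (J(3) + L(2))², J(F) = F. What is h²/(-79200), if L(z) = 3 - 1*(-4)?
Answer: -25/198 ≈ -0.12626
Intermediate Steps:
L(z) = 7 (L(z) = 3 + 4 = 7)
h = 100 (h = (3 + 7)² = 10² = 100)
h²/(-79200) = 100²/(-79200) = 10000*(-1/79200) = -25/198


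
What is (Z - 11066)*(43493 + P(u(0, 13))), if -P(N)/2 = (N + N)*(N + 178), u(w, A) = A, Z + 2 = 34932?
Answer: 800899704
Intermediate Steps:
Z = 34930 (Z = -2 + 34932 = 34930)
P(N) = -4*N*(178 + N) (P(N) = -2*(N + N)*(N + 178) = -2*2*N*(178 + N) = -4*N*(178 + N))
(Z - 11066)*(43493 + P(u(0, 13))) = (34930 - 11066)*(43493 - 4*13*(178 + 13)) = 23864*(43493 - 4*13*191) = 23864*(43493 - 9932) = 23864*33561 = 800899704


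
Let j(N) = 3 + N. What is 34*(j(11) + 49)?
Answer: 2142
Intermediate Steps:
34*(j(11) + 49) = 34*((3 + 11) + 49) = 34*(14 + 49) = 34*63 = 2142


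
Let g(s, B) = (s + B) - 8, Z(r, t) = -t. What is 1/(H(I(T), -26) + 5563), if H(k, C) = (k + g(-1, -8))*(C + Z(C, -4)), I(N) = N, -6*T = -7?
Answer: 3/17734 ≈ 0.00016917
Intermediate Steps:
T = 7/6 (T = -⅙*(-7) = 7/6 ≈ 1.1667)
g(s, B) = -8 + B + s (g(s, B) = (B + s) - 8 = -8 + B + s)
H(k, C) = (-17 + k)*(4 + C) (H(k, C) = (k + (-8 - 8 - 1))*(C - 1*(-4)) = (k - 17)*(C + 4) = (-17 + k)*(4 + C))
1/(H(I(T), -26) + 5563) = 1/((-68 - 17*(-26) + 4*(7/6) - 26*7/6) + 5563) = 1/((-68 + 442 + 14/3 - 91/3) + 5563) = 1/(1045/3 + 5563) = 1/(17734/3) = 3/17734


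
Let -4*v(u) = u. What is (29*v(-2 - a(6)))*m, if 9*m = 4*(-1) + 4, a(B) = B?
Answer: 0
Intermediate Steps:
v(u) = -u/4
m = 0 (m = (4*(-1) + 4)/9 = (-4 + 4)/9 = (1/9)*0 = 0)
(29*v(-2 - a(6)))*m = (29*(-(-2 - 1*6)/4))*0 = (29*(-(-2 - 6)/4))*0 = (29*(-1/4*(-8)))*0 = (29*2)*0 = 58*0 = 0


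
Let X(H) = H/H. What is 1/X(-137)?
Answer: 1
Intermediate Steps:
X(H) = 1
1/X(-137) = 1/1 = 1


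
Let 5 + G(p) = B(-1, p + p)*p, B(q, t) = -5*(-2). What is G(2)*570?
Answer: 8550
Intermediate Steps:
B(q, t) = 10
G(p) = -5 + 10*p
G(2)*570 = (-5 + 10*2)*570 = (-5 + 20)*570 = 15*570 = 8550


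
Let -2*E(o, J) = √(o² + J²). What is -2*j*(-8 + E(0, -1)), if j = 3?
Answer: 51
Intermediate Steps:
E(o, J) = -√(J² + o²)/2 (E(o, J) = -√(o² + J²)/2 = -√(J² + o²)/2)
-2*j*(-8 + E(0, -1)) = -6*(-8 - √((-1)² + 0²)/2) = -6*(-8 - √(1 + 0)/2) = -6*(-8 - √1/2) = -6*(-8 - ½*1) = -6*(-8 - ½) = -6*(-17)/2 = -2*(-51/2) = 51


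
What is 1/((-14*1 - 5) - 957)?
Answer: -1/976 ≈ -0.0010246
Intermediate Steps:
1/((-14*1 - 5) - 957) = 1/((-14 - 5) - 957) = 1/(-19 - 957) = 1/(-976) = -1/976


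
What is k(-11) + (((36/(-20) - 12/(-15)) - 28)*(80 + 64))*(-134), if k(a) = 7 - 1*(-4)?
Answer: 559595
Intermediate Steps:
k(a) = 11 (k(a) = 7 + 4 = 11)
k(-11) + (((36/(-20) - 12/(-15)) - 28)*(80 + 64))*(-134) = 11 + (((36/(-20) - 12/(-15)) - 28)*(80 + 64))*(-134) = 11 + (((36*(-1/20) - 12*(-1/15)) - 28)*144)*(-134) = 11 + (((-9/5 + ⅘) - 28)*144)*(-134) = 11 + ((-1 - 28)*144)*(-134) = 11 - 29*144*(-134) = 11 - 4176*(-134) = 11 + 559584 = 559595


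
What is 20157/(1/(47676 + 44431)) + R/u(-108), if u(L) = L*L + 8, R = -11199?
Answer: 21670244514729/11672 ≈ 1.8566e+9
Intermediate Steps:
u(L) = 8 + L**2 (u(L) = L**2 + 8 = 8 + L**2)
20157/(1/(47676 + 44431)) + R/u(-108) = 20157/(1/(47676 + 44431)) - 11199/(8 + (-108)**2) = 20157/(1/92107) - 11199/(8 + 11664) = 20157/(1/92107) - 11199/11672 = 20157*92107 - 11199*1/11672 = 1856600799 - 11199/11672 = 21670244514729/11672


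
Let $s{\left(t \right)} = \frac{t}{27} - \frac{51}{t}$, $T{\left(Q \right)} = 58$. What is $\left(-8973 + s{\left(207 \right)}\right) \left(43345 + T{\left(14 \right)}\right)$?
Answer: $- \frac{26850180875}{69} \approx -3.8913 \cdot 10^{8}$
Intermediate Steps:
$s{\left(t \right)} = - \frac{51}{t} + \frac{t}{27}$ ($s{\left(t \right)} = t \frac{1}{27} - \frac{51}{t} = \frac{t}{27} - \frac{51}{t} = - \frac{51}{t} + \frac{t}{27}$)
$\left(-8973 + s{\left(207 \right)}\right) \left(43345 + T{\left(14 \right)}\right) = \left(-8973 + \left(- \frac{51}{207} + \frac{1}{27} \cdot 207\right)\right) \left(43345 + 58\right) = \left(-8973 + \left(\left(-51\right) \frac{1}{207} + \frac{23}{3}\right)\right) 43403 = \left(-8973 + \left(- \frac{17}{69} + \frac{23}{3}\right)\right) 43403 = \left(-8973 + \frac{512}{69}\right) 43403 = \left(- \frac{618625}{69}\right) 43403 = - \frac{26850180875}{69}$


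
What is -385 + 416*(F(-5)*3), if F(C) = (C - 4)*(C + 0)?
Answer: 55775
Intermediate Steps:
F(C) = C*(-4 + C) (F(C) = (-4 + C)*C = C*(-4 + C))
-385 + 416*(F(-5)*3) = -385 + 416*(-5*(-4 - 5)*3) = -385 + 416*(-5*(-9)*3) = -385 + 416*(45*3) = -385 + 416*135 = -385 + 56160 = 55775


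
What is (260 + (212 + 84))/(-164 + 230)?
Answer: 278/33 ≈ 8.4242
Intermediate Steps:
(260 + (212 + 84))/(-164 + 230) = (260 + 296)/66 = 556*(1/66) = 278/33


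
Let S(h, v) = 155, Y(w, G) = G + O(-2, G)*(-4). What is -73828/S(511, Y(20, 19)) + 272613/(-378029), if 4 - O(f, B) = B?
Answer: -27951380027/58594495 ≈ -477.03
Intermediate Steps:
O(f, B) = 4 - B
Y(w, G) = -16 + 5*G (Y(w, G) = G + (4 - G)*(-4) = G + (-16 + 4*G) = -16 + 5*G)
-73828/S(511, Y(20, 19)) + 272613/(-378029) = -73828/155 + 272613/(-378029) = -73828*1/155 + 272613*(-1/378029) = -73828/155 - 272613/378029 = -27951380027/58594495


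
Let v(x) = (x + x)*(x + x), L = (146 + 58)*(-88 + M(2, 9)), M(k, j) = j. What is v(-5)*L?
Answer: -1611600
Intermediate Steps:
L = -16116 (L = (146 + 58)*(-88 + 9) = 204*(-79) = -16116)
v(x) = 4*x**2 (v(x) = (2*x)*(2*x) = 4*x**2)
v(-5)*L = (4*(-5)**2)*(-16116) = (4*25)*(-16116) = 100*(-16116) = -1611600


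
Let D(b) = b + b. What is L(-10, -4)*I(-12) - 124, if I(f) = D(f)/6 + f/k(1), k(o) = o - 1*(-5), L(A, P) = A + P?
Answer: -40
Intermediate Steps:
D(b) = 2*b
k(o) = 5 + o (k(o) = o + 5 = 5 + o)
I(f) = f/2 (I(f) = (2*f)/6 + f/(5 + 1) = (2*f)*(⅙) + f/6 = f/3 + f*(⅙) = f/3 + f/6 = f/2)
L(-10, -4)*I(-12) - 124 = (-10 - 4)*((½)*(-12)) - 124 = -14*(-6) - 124 = 84 - 124 = -40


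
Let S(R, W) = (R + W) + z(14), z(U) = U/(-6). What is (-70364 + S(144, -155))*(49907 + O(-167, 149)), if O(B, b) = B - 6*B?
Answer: -3571086648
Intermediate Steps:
z(U) = -U/6 (z(U) = U*(-1/6) = -U/6)
O(B, b) = -5*B
S(R, W) = -7/3 + R + W (S(R, W) = (R + W) - 1/6*14 = (R + W) - 7/3 = -7/3 + R + W)
(-70364 + S(144, -155))*(49907 + O(-167, 149)) = (-70364 + (-7/3 + 144 - 155))*(49907 - 5*(-167)) = (-70364 - 40/3)*(49907 + 835) = -211132/3*50742 = -3571086648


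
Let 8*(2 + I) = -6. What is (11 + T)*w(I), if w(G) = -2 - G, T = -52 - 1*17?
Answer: -87/2 ≈ -43.500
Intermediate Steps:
I = -11/4 (I = -2 + (⅛)*(-6) = -2 - ¾ = -11/4 ≈ -2.7500)
T = -69 (T = -52 - 17 = -69)
(11 + T)*w(I) = (11 - 69)*(-2 - 1*(-11/4)) = -58*(-2 + 11/4) = -58*¾ = -87/2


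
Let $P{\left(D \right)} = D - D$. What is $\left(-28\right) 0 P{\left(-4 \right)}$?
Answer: $0$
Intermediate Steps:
$P{\left(D \right)} = 0$
$\left(-28\right) 0 P{\left(-4 \right)} = \left(-28\right) 0 \cdot 0 = 0 \cdot 0 = 0$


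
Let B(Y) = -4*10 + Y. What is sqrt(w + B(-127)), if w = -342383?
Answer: 5*I*sqrt(13702) ≈ 585.28*I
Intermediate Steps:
B(Y) = -40 + Y
sqrt(w + B(-127)) = sqrt(-342383 + (-40 - 127)) = sqrt(-342383 - 167) = sqrt(-342550) = 5*I*sqrt(13702)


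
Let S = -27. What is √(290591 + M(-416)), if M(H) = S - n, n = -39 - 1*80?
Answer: √290683 ≈ 539.15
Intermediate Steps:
n = -119 (n = -39 - 80 = -119)
M(H) = 92 (M(H) = -27 - 1*(-119) = -27 + 119 = 92)
√(290591 + M(-416)) = √(290591 + 92) = √290683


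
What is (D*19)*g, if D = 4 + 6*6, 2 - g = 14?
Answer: -9120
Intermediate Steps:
g = -12 (g = 2 - 1*14 = 2 - 14 = -12)
D = 40 (D = 4 + 36 = 40)
(D*19)*g = (40*19)*(-12) = 760*(-12) = -9120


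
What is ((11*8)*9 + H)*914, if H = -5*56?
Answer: 467968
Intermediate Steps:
H = -280
((11*8)*9 + H)*914 = ((11*8)*9 - 280)*914 = (88*9 - 280)*914 = (792 - 280)*914 = 512*914 = 467968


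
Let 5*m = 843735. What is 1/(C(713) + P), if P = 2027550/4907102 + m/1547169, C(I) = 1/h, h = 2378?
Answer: 3009008678682994/1572735440300445 ≈ 1.9132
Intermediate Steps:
m = 168747 (m = (1/5)*843735 = 168747)
C(I) = 1/2378
P = 660836874524/1265352682373 (P = 2027550/4907102 + 168747/1547169 = 2027550*(1/4907102) + 168747*(1/1547169) = 1013775/2453551 + 56249/515723 = 660836874524/1265352682373 ≈ 0.52225)
1/(C(713) + P) = 1/(1/2378 + 660836874524/1265352682373) = 1/(1572735440300445/3009008678682994) = 3009008678682994/1572735440300445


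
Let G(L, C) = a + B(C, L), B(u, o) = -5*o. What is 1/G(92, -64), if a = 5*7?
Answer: -1/425 ≈ -0.0023529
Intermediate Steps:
a = 35
G(L, C) = 35 - 5*L
1/G(92, -64) = 1/(35 - 5*92) = 1/(35 - 460) = 1/(-425) = -1/425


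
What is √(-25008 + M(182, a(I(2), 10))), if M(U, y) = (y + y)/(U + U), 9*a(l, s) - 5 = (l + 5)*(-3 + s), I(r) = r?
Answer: 5*I*√8283639/91 ≈ 158.14*I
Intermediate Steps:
a(l, s) = 5/9 + (-3 + s)*(5 + l)/9 (a(l, s) = 5/9 + ((l + 5)*(-3 + s))/9 = 5/9 + ((5 + l)*(-3 + s))/9 = 5/9 + ((-3 + s)*(5 + l))/9 = 5/9 + (-3 + s)*(5 + l)/9)
M(U, y) = y/U (M(U, y) = (2*y)/((2*U)) = (2*y)*(1/(2*U)) = y/U)
√(-25008 + M(182, a(I(2), 10))) = √(-25008 + (-10/9 - ⅓*2 + (5/9)*10 + (⅑)*2*10)/182) = √(-25008 + (-10/9 - ⅔ + 50/9 + 20/9)*(1/182)) = √(-25008 + 6*(1/182)) = √(-25008 + 3/91) = √(-2275725/91) = 5*I*√8283639/91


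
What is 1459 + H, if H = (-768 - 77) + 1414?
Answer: 2028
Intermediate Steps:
H = 569 (H = -845 + 1414 = 569)
1459 + H = 1459 + 569 = 2028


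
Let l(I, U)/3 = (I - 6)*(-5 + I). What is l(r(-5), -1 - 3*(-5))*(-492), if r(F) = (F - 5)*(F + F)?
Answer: -13180680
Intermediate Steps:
r(F) = 2*F*(-5 + F) (r(F) = (-5 + F)*(2*F) = 2*F*(-5 + F))
l(I, U) = 3*(-6 + I)*(-5 + I) (l(I, U) = 3*((I - 6)*(-5 + I)) = 3*((-6 + I)*(-5 + I)) = 3*(-6 + I)*(-5 + I))
l(r(-5), -1 - 3*(-5))*(-492) = (90 - 66*(-5)*(-5 - 5) + 3*(2*(-5)*(-5 - 5))²)*(-492) = (90 - 66*(-5)*(-10) + 3*(2*(-5)*(-10))²)*(-492) = (90 - 33*100 + 3*100²)*(-492) = (90 - 3300 + 3*10000)*(-492) = (90 - 3300 + 30000)*(-492) = 26790*(-492) = -13180680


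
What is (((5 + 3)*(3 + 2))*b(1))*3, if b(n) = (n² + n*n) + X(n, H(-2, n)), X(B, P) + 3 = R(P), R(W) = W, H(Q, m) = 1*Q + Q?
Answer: -600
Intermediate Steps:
H(Q, m) = 2*Q (H(Q, m) = Q + Q = 2*Q)
X(B, P) = -3 + P
b(n) = -7 + 2*n² (b(n) = (n² + n*n) + (-3 + 2*(-2)) = (n² + n²) + (-3 - 4) = 2*n² - 7 = -7 + 2*n²)
(((5 + 3)*(3 + 2))*b(1))*3 = (((5 + 3)*(3 + 2))*(-7 + 2*1²))*3 = ((8*5)*(-7 + 2*1))*3 = (40*(-7 + 2))*3 = (40*(-5))*3 = -200*3 = -600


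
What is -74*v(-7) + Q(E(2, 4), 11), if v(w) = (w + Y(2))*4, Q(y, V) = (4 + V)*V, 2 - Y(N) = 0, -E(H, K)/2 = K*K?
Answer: 1645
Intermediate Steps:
E(H, K) = -2*K² (E(H, K) = -2*K*K = -2*K²)
Y(N) = 2 (Y(N) = 2 - 1*0 = 2 + 0 = 2)
Q(y, V) = V*(4 + V)
v(w) = 8 + 4*w (v(w) = (w + 2)*4 = (2 + w)*4 = 8 + 4*w)
-74*v(-7) + Q(E(2, 4), 11) = -74*(8 + 4*(-7)) + 11*(4 + 11) = -74*(8 - 28) + 11*15 = -74*(-20) + 165 = 1480 + 165 = 1645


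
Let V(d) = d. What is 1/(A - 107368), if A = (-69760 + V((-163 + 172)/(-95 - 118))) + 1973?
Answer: -71/12436008 ≈ -5.7092e-6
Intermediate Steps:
A = -4812880/71 (A = (-69760 + (-163 + 172)/(-95 - 118)) + 1973 = (-69760 + 9/(-213)) + 1973 = (-69760 + 9*(-1/213)) + 1973 = (-69760 - 3/71) + 1973 = -4952963/71 + 1973 = -4812880/71 ≈ -67787.)
1/(A - 107368) = 1/(-4812880/71 - 107368) = 1/(-12436008/71) = -71/12436008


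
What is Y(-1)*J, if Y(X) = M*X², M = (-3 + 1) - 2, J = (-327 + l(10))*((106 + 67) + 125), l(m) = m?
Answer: 377864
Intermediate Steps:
J = -94466 (J = (-327 + 10)*((106 + 67) + 125) = -317*(173 + 125) = -317*298 = -94466)
M = -4 (M = -2 - 2 = -4)
Y(X) = -4*X²
Y(-1)*J = -4*(-1)²*(-94466) = -4*1*(-94466) = -4*(-94466) = 377864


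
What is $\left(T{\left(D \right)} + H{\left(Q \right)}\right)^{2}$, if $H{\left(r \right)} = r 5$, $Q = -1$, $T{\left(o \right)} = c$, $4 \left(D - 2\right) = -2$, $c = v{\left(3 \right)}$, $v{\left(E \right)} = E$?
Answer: $4$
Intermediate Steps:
$c = 3$
$D = \frac{3}{2}$ ($D = 2 + \frac{1}{4} \left(-2\right) = 2 - \frac{1}{2} = \frac{3}{2} \approx 1.5$)
$T{\left(o \right)} = 3$
$H{\left(r \right)} = 5 r$
$\left(T{\left(D \right)} + H{\left(Q \right)}\right)^{2} = \left(3 + 5 \left(-1\right)\right)^{2} = \left(3 - 5\right)^{2} = \left(-2\right)^{2} = 4$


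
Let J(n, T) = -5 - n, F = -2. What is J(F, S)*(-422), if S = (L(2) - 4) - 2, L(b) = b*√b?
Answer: 1266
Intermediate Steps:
L(b) = b^(3/2)
S = -6 + 2*√2 (S = (2^(3/2) - 4) - 2 = (2*√2 - 4) - 2 = (-4 + 2*√2) - 2 = -6 + 2*√2 ≈ -3.1716)
J(F, S)*(-422) = (-5 - 1*(-2))*(-422) = (-5 + 2)*(-422) = -3*(-422) = 1266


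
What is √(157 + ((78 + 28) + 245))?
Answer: 2*√127 ≈ 22.539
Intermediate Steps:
√(157 + ((78 + 28) + 245)) = √(157 + (106 + 245)) = √(157 + 351) = √508 = 2*√127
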